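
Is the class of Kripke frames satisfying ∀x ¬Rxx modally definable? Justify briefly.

Any modally definable frame class is closed under surjective bounded morphisms.
The 4-cycle (worlds w0,w1,w2,w3 with w0→w1→w2→w3→w0) is irreflexive, and the map sending every world to a single reflexive point • is a surjective bounded morphism (forth: every edge maps to (•,•); back: every world has a successor). So any modal formula valid on the 4-cycle is also valid on the reflexive point, which is not irreflexive.
Hence irreflexivity is not modally definable.

Not definable by any modal formula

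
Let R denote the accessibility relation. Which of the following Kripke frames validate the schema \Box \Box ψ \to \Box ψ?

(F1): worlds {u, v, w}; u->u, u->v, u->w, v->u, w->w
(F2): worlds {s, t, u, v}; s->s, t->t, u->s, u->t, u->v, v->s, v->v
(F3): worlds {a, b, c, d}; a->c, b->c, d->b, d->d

Frame correspondent (Sahlqvist): \forall x \forall y (Rxy \to \exists z (Rxz \wedge Rzy)) — i.e. density.
(F1): ✓.
(F2): ✓.
(F3): fails — Rac but no z with Raz and Rzc.

(F1), (F2)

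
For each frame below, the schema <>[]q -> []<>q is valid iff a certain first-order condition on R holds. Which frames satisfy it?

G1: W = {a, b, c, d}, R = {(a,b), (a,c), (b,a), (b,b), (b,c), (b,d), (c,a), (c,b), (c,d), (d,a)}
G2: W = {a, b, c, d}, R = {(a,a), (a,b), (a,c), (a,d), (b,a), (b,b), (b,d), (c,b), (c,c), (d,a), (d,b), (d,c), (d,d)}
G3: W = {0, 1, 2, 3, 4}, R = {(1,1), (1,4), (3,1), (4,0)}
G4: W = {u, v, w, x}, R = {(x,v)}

G2

This is the axiom for convergence; its first-order frame correspondent is forall x forall y forall z (Rxy & Rxz -> exists w (Ryw & Rzw)).
G1: fails — Rba and Rbd but a and d have no common successor.
G2: holds.
G3: fails — R11 and R14 but 1 and 4 have no common successor.
G4: fails — Rxv and Rxv but v and v have no common successor.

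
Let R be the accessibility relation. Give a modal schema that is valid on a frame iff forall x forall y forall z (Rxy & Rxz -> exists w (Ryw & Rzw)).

A defining formula is ◇□ψ → □◇ψ (the .2 axiom).
Suppose ◇□ψ→□◇ψ is valid. Take Rxy, Rxz and set V(ψ)={w : Ryw}. Then □ψ at y so ◇□ψ at x, so □◇ψ at x, so ◇ψ at z, giving w with Rzw and Ryw.

◇□ψ → □◇ψ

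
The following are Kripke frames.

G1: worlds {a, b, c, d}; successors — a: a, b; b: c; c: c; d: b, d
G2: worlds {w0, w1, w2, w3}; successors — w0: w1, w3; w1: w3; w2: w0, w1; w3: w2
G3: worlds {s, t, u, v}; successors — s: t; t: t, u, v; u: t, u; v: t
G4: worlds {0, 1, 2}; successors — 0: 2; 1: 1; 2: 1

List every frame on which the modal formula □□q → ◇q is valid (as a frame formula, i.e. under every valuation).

G1, G3

Frame correspondent (Sahlqvist): ∀x ∃w (xR²w ∧ xRw) — i.e. a generalized confluence (Geach) condition.
G1: satisfies the condition.
G2: fails — at w1 but no w with w1R²w and w1Rw.
G3: satisfies the condition.
G4: fails — at 0 but no w with 0R²w and 0Rw.
Valid on: G1, G3.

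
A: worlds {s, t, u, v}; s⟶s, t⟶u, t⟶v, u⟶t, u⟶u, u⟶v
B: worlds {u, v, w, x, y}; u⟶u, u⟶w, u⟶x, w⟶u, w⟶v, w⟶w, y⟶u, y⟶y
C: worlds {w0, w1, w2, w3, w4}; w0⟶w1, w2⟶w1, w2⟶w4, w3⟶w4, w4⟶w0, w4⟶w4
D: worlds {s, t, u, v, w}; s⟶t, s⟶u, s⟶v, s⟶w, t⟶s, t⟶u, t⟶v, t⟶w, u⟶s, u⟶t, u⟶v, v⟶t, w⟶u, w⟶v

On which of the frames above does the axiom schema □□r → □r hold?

A, B

Frame correspondent (Sahlqvist): ∀x ∀y (Rxy → ∃z (Rxz ∧ Rzy)) — i.e. density.
A: ✓.
B: ✓.
C: fails — Rw0w1 but no z with Rw0z and Rzw1.
D: fails — Rwu but no z with Rwz and Rzu.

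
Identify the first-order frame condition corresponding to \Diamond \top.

This is a form of the D axiom.
It corresponds to seriality: \forall x \exists y Rxy.

Seriality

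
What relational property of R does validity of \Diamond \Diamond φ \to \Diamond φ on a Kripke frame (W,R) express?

This is frame-equivalent to □φ → □□φ (substitute ¬φ for φ and contrapose).
Suppose □φ→□□φ is valid. Take Rxy, Ryz and set V(φ)={w : Rxw}. Then □φ at x, so □□φ at x, so □φ at y, so φ at z, i.e. Rxz.
Conversely, on a frame with transitivity the schema holds at every world under every valuation.
So the correspondent is transitivity.

transitivity: \forall x \forall y \forall z (Rxy \wedge Ryz \to Rxz)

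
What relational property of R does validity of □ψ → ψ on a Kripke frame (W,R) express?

This is the T axiom.
Its frame correspondent is reflexivity — ∀x Rxx.

reflexivity: ∀x Rxx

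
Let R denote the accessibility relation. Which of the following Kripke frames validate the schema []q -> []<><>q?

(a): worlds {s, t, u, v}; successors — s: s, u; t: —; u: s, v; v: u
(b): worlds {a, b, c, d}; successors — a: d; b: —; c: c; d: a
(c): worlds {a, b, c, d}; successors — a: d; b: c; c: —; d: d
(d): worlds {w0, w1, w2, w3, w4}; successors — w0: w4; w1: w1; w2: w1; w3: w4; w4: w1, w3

Frame correspondent (Sahlqvist): forall x forall z (xRz -> exists w (xRw & z R^2 w)) — i.e. a generalized confluence (Geach) condition.
(a): holds.
(b): holds.
(c): fails — bRc but no w with bRw and cR²w.
(d): holds.

(a), (b), (d)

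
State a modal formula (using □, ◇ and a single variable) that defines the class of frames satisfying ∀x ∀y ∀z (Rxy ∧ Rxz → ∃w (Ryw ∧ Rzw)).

This is convergence; the standard corresponding axiom is .2: ◇□r → □◇r.
Suppose ◇□r→□◇r is valid. Take Rxy, Rxz and set V(r)={w : Ryw}. Then □r at y so ◇□r at x, so □◇r at x, so ◇r at z, giving w with Rzw and Ryw.

◇□r → □◇r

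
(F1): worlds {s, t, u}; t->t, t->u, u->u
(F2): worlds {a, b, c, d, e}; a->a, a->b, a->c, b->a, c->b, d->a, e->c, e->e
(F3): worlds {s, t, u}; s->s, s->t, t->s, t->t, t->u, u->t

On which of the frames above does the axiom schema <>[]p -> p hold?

This is the axiom for a generalized confluence (Geach) condition; its first-order frame correspondent is forall x forall y (xRy -> exists w (yRw & x = w)).
(F1): fails — tRu but no w with uRw and t=w.
(F2): fails — aRc but no w with cRw and a=w.
(F3): satisfies the condition.

(F3)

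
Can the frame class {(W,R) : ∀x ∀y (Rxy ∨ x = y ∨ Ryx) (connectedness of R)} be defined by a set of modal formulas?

If a class were modally definable it would be closed under disjoint unions (Goldblatt–Thomason).
Take 2 disjoint single-world reflexive frames: each is trivially connected, but their disjoint union has 2 worlds with no edge between distinct components, so it is not connected.
So the class is not modally definable.

Not definable by any modal formula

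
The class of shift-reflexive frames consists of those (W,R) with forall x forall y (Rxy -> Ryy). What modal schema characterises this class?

A defining formula is □(□q → q) (the T□ axiom).

□(□q → q)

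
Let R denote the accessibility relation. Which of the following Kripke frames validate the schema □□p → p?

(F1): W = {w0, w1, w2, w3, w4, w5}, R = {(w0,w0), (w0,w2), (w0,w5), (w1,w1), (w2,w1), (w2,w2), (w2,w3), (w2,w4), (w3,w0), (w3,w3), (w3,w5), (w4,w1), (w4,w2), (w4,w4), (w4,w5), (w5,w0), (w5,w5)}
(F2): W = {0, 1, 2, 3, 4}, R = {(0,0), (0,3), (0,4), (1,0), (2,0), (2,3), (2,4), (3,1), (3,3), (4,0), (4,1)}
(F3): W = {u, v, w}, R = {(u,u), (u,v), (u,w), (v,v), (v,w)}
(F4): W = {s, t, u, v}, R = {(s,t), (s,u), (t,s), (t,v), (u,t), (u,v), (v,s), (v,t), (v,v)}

(F1)

This is the axiom for a generalized confluence (Geach) condition; its first-order frame correspondent is ∀x ∃w (xR²w ∧ x = w).
(F1): holds.
(F2): fails — at 1 but no w with 1R²w and 1=w.
(F3): fails — at w but no t with wR²t and w=t.
(F4): fails — at u but no w with uR²w and u=w.
Valid on: (F1).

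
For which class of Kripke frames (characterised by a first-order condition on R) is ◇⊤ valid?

◇⊤ holds at w iff w has a successor, so frame-validity of ◇⊤ is exactly seriality. Equivalently via □q → ◇q:
Suppose □q→◇q is valid. At any x set V(q)=W. Then □q at x, so ◇q at x, so x has a successor.
Conversely, any frame satisfying ∀x ∃y Rxy validates the schema.
Frame condition: ∀x ∃y Rxy.

seriality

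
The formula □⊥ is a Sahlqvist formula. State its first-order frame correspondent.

□⊥ is valid iff no world has any successor (otherwise □⊥ fails at any world with one).
Conversely, any frame satisfying ∀x ∀y ¬Rxy validates the schema.
So the correspondent is emptiness of R.

Emptiness of R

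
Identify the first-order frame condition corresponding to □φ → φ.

Suppose □φ→φ is valid. At any x set V(φ)={w : Rxw}. Then □φ holds at x, so φ holds at x, i.e. Rxx.
The converse is a direct semantic check.
So the correspondent is reflexivity.

reflexivity: ∀x Rxx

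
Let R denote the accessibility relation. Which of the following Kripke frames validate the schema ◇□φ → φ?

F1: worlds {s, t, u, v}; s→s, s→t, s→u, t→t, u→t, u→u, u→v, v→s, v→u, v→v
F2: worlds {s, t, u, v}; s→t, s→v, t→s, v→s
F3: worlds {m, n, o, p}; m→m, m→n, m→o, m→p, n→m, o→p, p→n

The schema corresponds to symmetry: ∀x ∀y (Rxy → Ryx).
F1: fails — Rut but not Rtu.
F2: holds.
F3: fails — Rop but not Rpo.

F2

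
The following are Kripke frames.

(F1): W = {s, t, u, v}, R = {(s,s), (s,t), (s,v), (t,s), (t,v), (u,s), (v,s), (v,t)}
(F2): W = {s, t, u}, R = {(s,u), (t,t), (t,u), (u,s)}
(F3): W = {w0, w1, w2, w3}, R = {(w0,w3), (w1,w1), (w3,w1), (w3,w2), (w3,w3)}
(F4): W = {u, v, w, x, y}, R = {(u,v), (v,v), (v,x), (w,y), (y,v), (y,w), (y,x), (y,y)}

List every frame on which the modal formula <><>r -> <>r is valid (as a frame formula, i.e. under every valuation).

none

This is the axiom for a generalized confluence (Geach) condition; its first-order frame correspondent is forall x forall y (x R^2 y -> exists w (y = w & xRw)).
(F1): fails — tR²t but no w with t=w and tRw.
(F2): fails — sR²s but no w with s=w and sRw.
(F3): fails — w0R²w1 but no w with w1=w and w0Rw.
(F4): fails — uR²x but no t with x=t and uRt.
Valid on no frame.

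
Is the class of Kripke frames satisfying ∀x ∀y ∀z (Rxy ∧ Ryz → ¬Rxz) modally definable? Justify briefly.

If a class were modally definable it would be closed under surjective bounded morphisms (Goldblatt–Thomason).
The 3-cycle (worlds w0,w1,w2 with w0→w1→w2→w0) is intransitive. Mapping every world to a single reflexive point • is a surjective bounded morphism; the reflexive point is not intransitive (R••∧R•• but R••).
Hence intransitivity is not modally definable.

Not modally definable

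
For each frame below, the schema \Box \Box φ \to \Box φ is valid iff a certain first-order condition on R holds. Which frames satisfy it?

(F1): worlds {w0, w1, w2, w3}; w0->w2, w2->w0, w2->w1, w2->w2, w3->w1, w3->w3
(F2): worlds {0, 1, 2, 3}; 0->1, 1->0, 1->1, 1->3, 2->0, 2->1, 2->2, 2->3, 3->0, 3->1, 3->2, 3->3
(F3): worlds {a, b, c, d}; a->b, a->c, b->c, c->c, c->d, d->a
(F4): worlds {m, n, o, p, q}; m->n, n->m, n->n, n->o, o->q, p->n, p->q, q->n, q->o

The schema corresponds to density: \forall x \forall y (Rxy \to \exists z (Rxz \wedge Rzy)).
(F1): ✓.
(F2): ✓.
(F3): fails — Rab but no z with Raz and Rzb.
(F4): fails — Roq but no z with Roz and Rzq.

(F1), (F2)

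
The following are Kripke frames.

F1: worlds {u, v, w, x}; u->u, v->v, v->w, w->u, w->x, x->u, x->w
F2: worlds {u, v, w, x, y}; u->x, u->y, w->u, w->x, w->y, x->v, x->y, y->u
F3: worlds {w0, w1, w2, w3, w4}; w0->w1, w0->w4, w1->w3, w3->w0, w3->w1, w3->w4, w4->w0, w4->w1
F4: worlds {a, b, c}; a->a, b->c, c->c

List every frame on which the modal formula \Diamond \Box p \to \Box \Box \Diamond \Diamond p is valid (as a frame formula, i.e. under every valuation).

F4

Frame correspondent (Sahlqvist): \forall x \forall y \forall z ((xRy \wedge x R^2 z) \to \exists w (yRw \wedge z R^2 w)) — i.e. a generalized confluence (Geach) condition.
F1: fails — vRv, vR²u but no t with vRt and uR²t.
F2: fails — uRx, uR²v but no t with xRt and vR²t.
F3: fails — w0Rw1, w0R²w1 but no w with w1Rw and w1R²w.
F4: condition met.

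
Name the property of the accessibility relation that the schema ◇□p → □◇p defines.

convergence: ∀x ∀y ∀z (Rxy ∧ Rxz → ∃w (Ryw ∧ Rzw))

Suppose ◇□p→□◇p is valid. Take Rxy, Rxz and set V(p)={w : Ryw}. Then □p at y so ◇□p at x, so □◇p at x, so ◇p at z, giving w with Rzw and Ryw.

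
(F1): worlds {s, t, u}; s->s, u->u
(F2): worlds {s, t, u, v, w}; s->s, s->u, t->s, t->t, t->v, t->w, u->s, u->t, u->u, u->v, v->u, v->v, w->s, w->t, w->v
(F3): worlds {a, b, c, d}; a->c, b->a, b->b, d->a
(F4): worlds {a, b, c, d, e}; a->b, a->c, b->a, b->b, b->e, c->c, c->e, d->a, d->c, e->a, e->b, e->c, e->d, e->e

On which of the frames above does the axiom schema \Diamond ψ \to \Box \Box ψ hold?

(F1)

The schema corresponds to a generalized confluence (Geach) condition: \forall x \forall y \forall z ((xRy \wedge x R^2 z) \to \exists w (y = w \wedge z = w)).
(F1): ✓.
(F2): fails — sRs, sR²t but s ≠ t.
(F3): fails — bRa, bR²b but a ≠ b.
(F4): fails — aRb, aR²a but b ≠ a.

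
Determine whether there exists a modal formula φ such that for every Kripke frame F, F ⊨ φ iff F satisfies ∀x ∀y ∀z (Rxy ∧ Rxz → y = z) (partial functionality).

Yes: it is partial functionality, defined by the CD schema ◇q → □q.
Suppose ◇q→□q is valid. Take Rxy, Rxz and set V(q)={y}. Then ◇q at x, so □q at x, so q at z, i.e. z=y.

Yes — defined by ◇q → □q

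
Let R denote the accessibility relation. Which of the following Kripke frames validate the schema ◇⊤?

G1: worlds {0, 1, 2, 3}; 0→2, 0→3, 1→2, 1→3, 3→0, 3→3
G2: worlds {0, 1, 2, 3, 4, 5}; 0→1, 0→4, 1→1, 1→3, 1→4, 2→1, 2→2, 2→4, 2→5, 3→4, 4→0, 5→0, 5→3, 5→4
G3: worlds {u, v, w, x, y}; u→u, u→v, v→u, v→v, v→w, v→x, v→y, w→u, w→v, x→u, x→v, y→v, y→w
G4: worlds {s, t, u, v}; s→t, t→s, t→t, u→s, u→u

G2, G3

The schema corresponds to seriality: ∀x ∃y Rxy.
G1: fails — world 2 has no successor.
G2: holds.
G3: holds.
G4: fails — world v has no successor.
Valid on: G2, G3.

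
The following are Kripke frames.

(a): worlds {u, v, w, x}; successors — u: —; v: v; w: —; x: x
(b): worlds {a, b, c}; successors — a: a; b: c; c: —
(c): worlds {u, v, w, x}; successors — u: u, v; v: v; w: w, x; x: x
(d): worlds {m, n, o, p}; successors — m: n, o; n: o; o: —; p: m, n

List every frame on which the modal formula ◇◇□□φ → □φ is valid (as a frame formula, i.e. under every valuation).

Frame correspondent (Sahlqvist): ∀x ∀y ∀z ((xR²y ∧ xRz) → ∃w (yR²w ∧ z = w)) — i.e. a generalized confluence (Geach) condition.
(a): satisfies the condition.
(b): satisfies the condition.
(c): fails — uR²v, uRu but no t with vR²t and u=t.
(d): fails — mR²o, mRn but no w with oR²w and n=w.

(a), (b)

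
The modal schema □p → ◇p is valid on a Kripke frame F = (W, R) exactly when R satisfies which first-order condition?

Seriality

This is the D axiom.
Its frame correspondent is seriality — ∀x ∃y Rxy.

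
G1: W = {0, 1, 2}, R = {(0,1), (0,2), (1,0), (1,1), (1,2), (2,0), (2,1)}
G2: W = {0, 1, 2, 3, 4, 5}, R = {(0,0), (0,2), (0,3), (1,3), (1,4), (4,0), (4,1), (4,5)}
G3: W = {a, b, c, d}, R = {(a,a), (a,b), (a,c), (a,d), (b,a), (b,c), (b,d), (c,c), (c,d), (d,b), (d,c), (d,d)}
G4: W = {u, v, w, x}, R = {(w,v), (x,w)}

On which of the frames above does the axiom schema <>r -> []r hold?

G4

This is the axiom for partial functionality; its first-order frame correspondent is forall x forall y forall z (Rxy & Rxz -> y = z).
G1: fails — 0 sees both 1 and 2.
G2: fails — 0 sees both 0 and 2.
G3: fails — a sees both a and b.
G4: ✓.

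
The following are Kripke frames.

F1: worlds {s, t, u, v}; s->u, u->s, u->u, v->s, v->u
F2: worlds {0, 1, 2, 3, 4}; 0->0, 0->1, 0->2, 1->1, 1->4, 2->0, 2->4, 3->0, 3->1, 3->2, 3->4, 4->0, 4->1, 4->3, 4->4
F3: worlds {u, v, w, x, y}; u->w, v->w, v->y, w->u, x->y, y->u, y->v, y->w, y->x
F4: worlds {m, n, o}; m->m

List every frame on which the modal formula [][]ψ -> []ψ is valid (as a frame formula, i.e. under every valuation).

The schema corresponds to density: forall x forall y (Rxy -> exists z (Rxz & Rzy)).
F1: satisfies the condition.
F2: satisfies the condition.
F3: fails — Ryx but no z with Ryz and Rzx.
F4: satisfies the condition.
Valid on: F1, F2, F4.

F1, F2, F4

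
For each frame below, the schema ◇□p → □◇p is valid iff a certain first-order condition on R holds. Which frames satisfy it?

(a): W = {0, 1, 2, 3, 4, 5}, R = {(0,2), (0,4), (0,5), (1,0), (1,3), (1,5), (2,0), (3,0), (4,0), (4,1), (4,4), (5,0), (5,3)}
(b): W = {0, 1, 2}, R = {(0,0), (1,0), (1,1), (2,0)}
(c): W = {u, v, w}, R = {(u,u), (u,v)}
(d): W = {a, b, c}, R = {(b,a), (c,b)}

Frame correspondent (Sahlqvist): ∀x ∀y ∀z (Rxy ∧ Rxz → ∃w (Ryw ∧ Rzw)) — i.e. convergence.
(a): fails — R10 and R13 but 0 and 3 have no common successor.
(b): satisfies the condition.
(c): fails — Ruv and Ruv but v and v have no common successor.
(d): fails — Rba and Rba but a and a have no common successor.
Valid on: (b).

(b)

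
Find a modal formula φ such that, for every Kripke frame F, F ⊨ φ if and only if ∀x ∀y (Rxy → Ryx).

q → □◇q

A defining formula is q → □◇q (the B axiom).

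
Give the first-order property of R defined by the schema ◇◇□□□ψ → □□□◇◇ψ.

∀x ∀y ∀z ((xR²y ∧ xR³z) → ∃w (yR³w ∧ zR²w))

This is a Sahlqvist (Geach-type) schema ◇^2□^3ψ → □^3◇^2ψ.
Minimal-valuation argument: fix x; take any y with xR^2y and any z with xR^3z. Set V(ψ) to the set of worlds R-reachable from y in exactly 3 steps. Then □^3ψ holds at y, so the antecedent holds at x; validity forces ◇^2ψ at z, giving a w with zR^2w and yR^3w.
First-order correspondent: ∀x ∀y ∀z ((xR²y ∧ xR³z) → ∃w (yR³w ∧ zR²w)).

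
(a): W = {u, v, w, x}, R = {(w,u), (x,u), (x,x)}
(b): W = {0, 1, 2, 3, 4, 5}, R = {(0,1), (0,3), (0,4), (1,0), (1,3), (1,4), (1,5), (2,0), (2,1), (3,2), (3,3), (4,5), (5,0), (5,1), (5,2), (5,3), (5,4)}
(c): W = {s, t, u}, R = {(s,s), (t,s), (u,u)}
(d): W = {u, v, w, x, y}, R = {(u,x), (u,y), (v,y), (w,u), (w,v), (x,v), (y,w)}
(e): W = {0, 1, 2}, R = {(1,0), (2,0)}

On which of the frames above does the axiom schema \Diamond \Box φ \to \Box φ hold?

Frame correspondent (Sahlqvist): \forall x \forall y \forall z (Rxy \wedge Rxz \to Ryz) — i.e. the Euclidean property.
(a): fails — Rwu and Rwu but not Ruu.
(b): fails — R01 and R01 but not R11.
(c): ✓.
(d): fails — Rux and Rux but not Rxx.
(e): fails — R10 and R10 but not R00.
Valid on: (c).

(c)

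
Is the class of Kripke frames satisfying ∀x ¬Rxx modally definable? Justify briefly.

If a class were modally definable it would be closed under surjective bounded morphisms (Goldblatt–Thomason).
The 2-cycle (worlds w0,w1 with w0→w1→w0) is irreflexive, and the map sending every world to a single reflexive point • is a surjective bounded morphism (forth: every edge maps to (•,•); back: every world has a successor). So any modal formula valid on the 2-cycle is also valid on the reflexive point, which is not irreflexive.
Hence irreflexivity is not modally definable.

No — not modally definable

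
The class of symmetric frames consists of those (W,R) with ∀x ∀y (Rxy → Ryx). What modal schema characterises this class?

A defining formula is s → □◇s (the B axiom).
Suppose s→□◇s is valid. Take Rxy and set V(s)={x}. Then s at x, so □◇s at x, so ◇s at y, so some z with Ryz has s; z=x, i.e. Ryx.

s → □◇s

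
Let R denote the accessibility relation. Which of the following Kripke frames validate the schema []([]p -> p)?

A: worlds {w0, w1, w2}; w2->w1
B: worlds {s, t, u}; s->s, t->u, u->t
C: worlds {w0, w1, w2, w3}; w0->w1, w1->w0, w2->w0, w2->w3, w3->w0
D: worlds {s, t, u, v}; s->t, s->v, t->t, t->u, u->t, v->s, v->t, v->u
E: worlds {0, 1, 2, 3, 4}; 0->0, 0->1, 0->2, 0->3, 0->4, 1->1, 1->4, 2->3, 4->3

This is the axiom for shift-reflexivity; its first-order frame correspondent is forall x forall y (Rxy -> Ryy).
A: fails — Rw2w1 but not Rw1w1.
B: fails — Rut but not Rtt.
C: fails — Rw1w0 but not Rw0w0.
D: fails — Rvu but not Ruu.
E: fails — R02 but not R22.
Valid on no frame.

none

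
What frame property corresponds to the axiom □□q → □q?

density

This is the C4 axiom.
It corresponds to density: ∀x ∀y (Rxy → ∃z (Rxz ∧ Rzy)).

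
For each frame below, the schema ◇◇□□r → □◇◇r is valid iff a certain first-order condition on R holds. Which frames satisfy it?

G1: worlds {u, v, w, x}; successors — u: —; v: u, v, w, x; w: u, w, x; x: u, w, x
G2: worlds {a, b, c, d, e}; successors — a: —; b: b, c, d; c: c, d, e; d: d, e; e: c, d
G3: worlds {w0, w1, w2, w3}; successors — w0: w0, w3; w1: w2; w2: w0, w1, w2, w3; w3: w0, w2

G2, G3

Frame correspondent (Sahlqvist): ∀x ∀y ∀z ((xR²y ∧ xRz) → ∃w (yR²w ∧ zR²w)) — i.e. a generalized confluence (Geach) condition.
G1: fails — vR²u, vRu but no t with uR²t and uR²t.
G2: condition met.
G3: condition met.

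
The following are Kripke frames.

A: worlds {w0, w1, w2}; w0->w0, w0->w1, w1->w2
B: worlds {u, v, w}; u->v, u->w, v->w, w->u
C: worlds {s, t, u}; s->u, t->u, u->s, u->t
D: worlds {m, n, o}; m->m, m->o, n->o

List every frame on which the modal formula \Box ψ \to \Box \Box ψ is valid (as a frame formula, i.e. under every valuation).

This is the axiom for transitivity; its first-order frame correspondent is \forall x \forall y \forall z (Rxy \wedge Ryz \to Rxz).
A: fails — Rw0w1 and Rw1w2 but not Rw0w2.
B: fails — Rwu and Ruv but not Rwv.
C: fails — Rsu and Rus but not Rss.
D: ✓.
Valid on: D.

D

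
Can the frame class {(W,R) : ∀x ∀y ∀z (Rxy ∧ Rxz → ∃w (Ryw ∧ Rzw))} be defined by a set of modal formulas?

This is a Sahlqvist condition; the .2 axiom ◇□q → □◇q defines it.
Suppose ◇□q→□◇q is valid. Take Rxy, Rxz and set V(q)={w : Ryw}. Then □q at y so ◇□q at x, so □◇q at x, so ◇q at z, giving w with Rzw and Ryw.

Yes, by ◇□q → □◇q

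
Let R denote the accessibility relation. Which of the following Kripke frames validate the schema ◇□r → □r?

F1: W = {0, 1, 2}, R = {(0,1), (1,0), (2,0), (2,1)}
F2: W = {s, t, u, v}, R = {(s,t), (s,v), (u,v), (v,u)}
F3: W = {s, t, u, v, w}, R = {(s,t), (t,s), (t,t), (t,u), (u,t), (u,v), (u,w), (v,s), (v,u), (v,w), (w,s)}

This is the axiom for a generalized confluence (Geach) condition; its first-order frame correspondent is ∀x ∀y ∀z ((xRy ∧ xRz) → ∃w (yRw ∧ z = w)).
F1: fails — 0R1, 0R1 but no w with 1Rw and 1=w.
F2: fails — sRt, sRt but no w with tRw and t=w.
F3: fails — tRs, tRs but no w* with sRw* and s=w*.
Valid on no frame.

none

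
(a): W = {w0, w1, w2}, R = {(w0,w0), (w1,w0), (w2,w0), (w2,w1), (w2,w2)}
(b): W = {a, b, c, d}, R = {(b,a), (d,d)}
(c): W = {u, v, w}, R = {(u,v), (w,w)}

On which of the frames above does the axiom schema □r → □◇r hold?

The schema corresponds to a generalized confluence (Geach) condition: ∀x ∀z (xRz → ∃w (xRw ∧ zRw)).
(a): holds.
(b): fails — bRa but no w with bRw and aRw.
(c): fails — uRv but no t with uRt and vRt.

(a)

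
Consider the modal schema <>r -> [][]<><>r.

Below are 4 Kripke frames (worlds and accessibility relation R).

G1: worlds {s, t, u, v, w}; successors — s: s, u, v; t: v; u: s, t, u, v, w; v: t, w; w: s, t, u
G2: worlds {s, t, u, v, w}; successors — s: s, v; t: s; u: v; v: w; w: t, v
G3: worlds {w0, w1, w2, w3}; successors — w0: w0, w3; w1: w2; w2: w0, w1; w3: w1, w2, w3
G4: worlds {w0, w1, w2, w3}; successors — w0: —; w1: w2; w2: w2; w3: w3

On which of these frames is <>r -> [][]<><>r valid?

This is the axiom for a generalized confluence (Geach) condition; its first-order frame correspondent is forall x forall y forall z ((xRy & x R^2 z) -> exists w (y = w & z R^2 w)).
G1: fails — sRs, sR²t but no w* with s=w* and tR²w*.
G2: fails — sRs, sR²v but no w* with s=w* and vR²w*.
G3: fails — w0Rw3, w0R²w1 but no w with w3=w and w1R²w.
G4: holds.
Valid on: G4.

G4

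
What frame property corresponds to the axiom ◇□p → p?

symmetry: ∀x ∀y (Rxy → Ryx)

Replacing p by ¬p and contraposing gives the equivalent schema p → □◇p.
Suppose p→□◇p is valid. Take Rxy and set V(p)={x}. Then p at x, so □◇p at x, so ◇p at y, so some z with Ryz has p; z=x, i.e. Ryx.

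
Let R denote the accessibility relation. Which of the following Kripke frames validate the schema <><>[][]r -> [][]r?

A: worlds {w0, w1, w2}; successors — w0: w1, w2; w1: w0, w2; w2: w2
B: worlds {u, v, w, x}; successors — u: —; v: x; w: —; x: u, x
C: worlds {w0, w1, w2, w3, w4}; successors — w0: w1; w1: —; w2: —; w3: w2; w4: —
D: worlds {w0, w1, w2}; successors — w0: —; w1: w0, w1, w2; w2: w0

This is the axiom for a generalized confluence (Geach) condition; its first-order frame correspondent is forall x forall y forall z ((x R^2 y & x R^2 z) -> exists w (y R^2 w & z = w)).
A: fails — w0R²w2, w0R²w0 but no w with w2R²w and w0=w.
B: fails — vR²u, vR²u but no t with uR²t and u=t.
C: ✓.
D: fails — w1R²w0, w1R²w0 but no w with w0R²w and w0=w.

C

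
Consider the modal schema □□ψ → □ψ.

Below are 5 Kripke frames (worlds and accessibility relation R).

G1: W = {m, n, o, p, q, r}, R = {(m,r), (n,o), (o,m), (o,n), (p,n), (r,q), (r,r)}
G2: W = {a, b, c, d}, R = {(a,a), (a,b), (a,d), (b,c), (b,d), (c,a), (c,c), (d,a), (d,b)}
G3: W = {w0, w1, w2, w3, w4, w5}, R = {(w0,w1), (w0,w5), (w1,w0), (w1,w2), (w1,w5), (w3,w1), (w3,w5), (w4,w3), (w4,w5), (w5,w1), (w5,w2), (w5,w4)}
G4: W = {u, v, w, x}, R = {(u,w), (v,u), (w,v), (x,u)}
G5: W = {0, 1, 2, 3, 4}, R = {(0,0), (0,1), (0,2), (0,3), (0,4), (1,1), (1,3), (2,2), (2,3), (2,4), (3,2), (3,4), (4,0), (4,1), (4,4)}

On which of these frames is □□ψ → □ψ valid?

The schema corresponds to density: ∀x ∀y (Rxy → ∃z (Rxz ∧ Rzy)).
G1: fails — Rom but no z with Roz and Rzm.
G2: fails — Rbd but no z with Rbz and Rzd.
G3: fails — Rw1w0 but no z with Rw1z and Rzw0.
G4: fails — Rvu but no z with Rvz and Rzu.
G5: condition met.
Valid on: G5.

G5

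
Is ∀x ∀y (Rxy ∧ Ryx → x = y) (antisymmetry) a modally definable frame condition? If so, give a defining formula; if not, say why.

If a class were modally definable it would be closed under surjective bounded morphisms (Goldblatt–Thomason).
The 8-cycle (worlds s,t,u,v,w,x,y,z with s→t→u→v→w→x→y→z→s) is antisymmetric. Sending even-indexed worlds to a and odd-indexed worlds to b is a surjective bounded morphism onto the two-world frame with a↔b, which is not antisymmetric.
Hence antisymmetry is not modally definable.

No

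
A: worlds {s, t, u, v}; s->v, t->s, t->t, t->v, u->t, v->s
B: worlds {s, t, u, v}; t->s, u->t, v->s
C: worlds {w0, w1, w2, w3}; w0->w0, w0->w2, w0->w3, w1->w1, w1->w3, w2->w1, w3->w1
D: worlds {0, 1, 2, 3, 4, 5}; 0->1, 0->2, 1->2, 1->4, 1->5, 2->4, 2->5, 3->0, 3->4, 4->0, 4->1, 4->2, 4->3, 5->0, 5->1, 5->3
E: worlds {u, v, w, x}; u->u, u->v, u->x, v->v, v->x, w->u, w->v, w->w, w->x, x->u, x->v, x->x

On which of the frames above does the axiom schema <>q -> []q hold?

Frame correspondent (Sahlqvist): forall x forall y forall z (Rxy & Rxz -> y = z) — i.e. partial functionality.
A: fails — t sees both s and t.
B: condition met.
C: fails — w0 sees both w0 and w2.
D: fails — 0 sees both 1 and 2.
E: fails — u sees both u and v.
Valid on: B.

B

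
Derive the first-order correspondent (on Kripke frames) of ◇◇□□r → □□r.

This is a Sahlqvist (Geach-type) schema ◇^2□^2r → □^2◇^0r.
First-order correspondent: ∀x ∀y ∀z ((xR²y ∧ xR²z) → ∃w (yR²w ∧ z = w)).

∀x ∀y ∀z ((xR²y ∧ xR²z) → ∃w (yR²w ∧ z = w))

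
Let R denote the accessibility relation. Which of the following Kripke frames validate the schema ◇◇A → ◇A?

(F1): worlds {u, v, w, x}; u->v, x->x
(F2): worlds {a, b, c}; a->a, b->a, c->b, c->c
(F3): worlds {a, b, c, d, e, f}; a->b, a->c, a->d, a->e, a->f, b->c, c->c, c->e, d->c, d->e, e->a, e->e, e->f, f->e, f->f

This is the axiom for transitivity; its first-order frame correspondent is ∀x ∀y ∀z (Rxy ∧ Ryz → Rxz).
(F1): condition met.
(F2): fails — Rcb and Rba but not Rca.
(F3): fails — Rbc and Rce but not Rbe.

(F1)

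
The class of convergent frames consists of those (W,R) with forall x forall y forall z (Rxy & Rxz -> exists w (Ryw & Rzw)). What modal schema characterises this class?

◇□q → □◇q

The condition is convergence. The .2 schema ◇□q → □◇q defines it.
Suppose ◇□q→□◇q is valid. Take Rxy, Rxz and set V(q)={w : Ryw}. Then □q at y so ◇□q at x, so □◇q at x, so ◇q at z, giving w with Rzw and Ryw.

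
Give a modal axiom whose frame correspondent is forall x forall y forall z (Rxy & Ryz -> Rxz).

□p → □□p

The condition is transitivity. The 4 schema □p → □□p defines it.
Suppose □p→□□p is valid. Take Rxy, Ryz and set V(p)={w : Rxw}. Then □p at x, so □□p at x, so □p at y, so p at z, i.e. Rxz.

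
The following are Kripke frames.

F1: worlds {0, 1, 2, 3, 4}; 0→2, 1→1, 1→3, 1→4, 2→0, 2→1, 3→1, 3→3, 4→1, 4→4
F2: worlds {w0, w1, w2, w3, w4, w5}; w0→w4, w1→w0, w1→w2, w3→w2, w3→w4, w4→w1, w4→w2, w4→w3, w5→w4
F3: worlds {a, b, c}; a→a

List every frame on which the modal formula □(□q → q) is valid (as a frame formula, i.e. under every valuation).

The schema corresponds to shift-reflexivity: ∀x ∀y (Rxy → Ryy).
F1: fails — R02 but not R22.
F2: fails — Rw1w2 but not Rw2w2.
F3: condition met.
Valid on: F3.

F3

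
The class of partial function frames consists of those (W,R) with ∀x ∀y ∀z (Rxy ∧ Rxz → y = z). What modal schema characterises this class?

◇p → □p

The condition is partial functionality. The CD schema ◇p → □p defines it.
Suppose ◇p→□p is valid. Take Rxy, Rxz and set V(p)={y}. Then ◇p at x, so □p at x, so p at z, i.e. z=y.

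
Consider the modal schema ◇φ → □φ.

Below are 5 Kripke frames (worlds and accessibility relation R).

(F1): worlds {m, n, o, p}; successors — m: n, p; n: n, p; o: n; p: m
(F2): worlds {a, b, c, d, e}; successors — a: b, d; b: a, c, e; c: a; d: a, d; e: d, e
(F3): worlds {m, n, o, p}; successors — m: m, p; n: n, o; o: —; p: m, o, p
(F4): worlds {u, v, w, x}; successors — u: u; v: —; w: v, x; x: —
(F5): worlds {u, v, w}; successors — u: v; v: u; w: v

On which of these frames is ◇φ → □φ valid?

Frame correspondent (Sahlqvist): ∀x ∀y ∀z (Rxy ∧ Rxz → y = z) — i.e. partial functionality.
(F1): fails — m sees both n and p.
(F2): fails — a sees both b and d.
(F3): fails — m sees both m and p.
(F4): fails — w sees both v and x.
(F5): condition met.

(F5)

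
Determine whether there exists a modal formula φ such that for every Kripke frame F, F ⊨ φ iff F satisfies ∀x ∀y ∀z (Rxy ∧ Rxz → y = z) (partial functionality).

The condition is partial functionality. A defining modal formula is ◇r → □r.
Suppose ◇r→□r is valid. Take Rxy, Rxz and set V(r)={y}. Then ◇r at x, so □r at x, so r at z, i.e. z=y.

Yes — defined by ◇r → □r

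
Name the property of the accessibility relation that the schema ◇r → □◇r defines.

Suppose ◇r→□◇r is valid. Take Rxy, Rxz and set V(r)={y}. Then ◇r at x, so □◇r at x, so ◇r at z, so some w with Rzw has r; w=y, i.e. Rzy. By symmetry of the argument, Ryz.

the Euclidean property: ∀x ∀y ∀z (Rxy ∧ Rxz → Ryz)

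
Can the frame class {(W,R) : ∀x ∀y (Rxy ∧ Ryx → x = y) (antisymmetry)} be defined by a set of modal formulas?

Modal frame validity is preserved under surjective bounded morphisms.
The 8-cycle (worlds a,b,c,d,e,f,g,h with a→b→c→d→e→f→g→h→a) is antisymmetric. Sending even-indexed worlds to a and odd-indexed worlds to b is a surjective bounded morphism onto the two-world frame with a↔b, which is not antisymmetric.
So the class is not modally definable.

Not modally definable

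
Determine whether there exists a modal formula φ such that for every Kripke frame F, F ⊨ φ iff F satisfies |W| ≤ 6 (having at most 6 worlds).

Modal frame validity is preserved under disjoint unions.
Any modal formula valid on each of 7 disjoint one-world frames is valid on their disjoint union (validity is preserved under disjoint unions). Each one-world frame has |W|=1≤6, but the union has |W|=7.
So no modal formula (or set of formulas) defines exactly the |W|≤6 frames.

Not definable by any modal formula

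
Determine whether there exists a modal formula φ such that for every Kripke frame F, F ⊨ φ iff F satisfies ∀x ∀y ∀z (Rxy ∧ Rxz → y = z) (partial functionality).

Yes — defined by ◇r → □r

The condition is partial functionality. A defining modal formula is ◇r → □r.
Suppose ◇r→□r is valid. Take Rxy, Rxz and set V(r)={y}. Then ◇r at x, so □r at x, so r at z, i.e. z=y.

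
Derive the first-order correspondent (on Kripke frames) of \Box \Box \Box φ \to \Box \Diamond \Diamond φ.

\forall x \forall z (xRz \to \exists w (x R^3 w \wedge z R^2 w))

This is a Sahlqvist (Geach-type) schema ◇^0□^3φ → □^1◇^2φ.
Minimal-valuation argument: fix x; take any y with xR^0y and any z with xR^1z. Set V(φ) to the set of worlds R-reachable from y in exactly 3 steps. Then □^3φ holds at y, so the antecedent holds at x; validity forces ◇^2φ at z, giving a w with zR^2w and yR^3w.
First-order correspondent: \forall x \forall z (xRz \to \exists w (x R^3 w \wedge z R^2 w)).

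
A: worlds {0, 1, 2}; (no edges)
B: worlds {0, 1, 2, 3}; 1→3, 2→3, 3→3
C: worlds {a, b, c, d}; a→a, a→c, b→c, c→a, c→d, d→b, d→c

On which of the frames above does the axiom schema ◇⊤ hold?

C

The schema corresponds to seriality: ∀x ∃y Rxy.
A: fails — world 0 has no successor.
B: fails — world 0 has no successor.
C: condition met.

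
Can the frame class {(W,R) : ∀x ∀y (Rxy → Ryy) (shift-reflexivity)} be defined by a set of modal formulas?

Definable; □(□p → p) defines it

This is a Sahlqvist condition; the T□ axiom □(□p → p) defines it.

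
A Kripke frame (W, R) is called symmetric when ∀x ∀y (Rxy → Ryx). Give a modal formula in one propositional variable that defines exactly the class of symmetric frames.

p → □◇p

A defining formula is p → □◇p (the B axiom).
Suppose p→□◇p is valid. Take Rxy and set V(p)={x}. Then p at x, so □◇p at x, so ◇p at y, so some z with Ryz has p; z=x, i.e. Ryx.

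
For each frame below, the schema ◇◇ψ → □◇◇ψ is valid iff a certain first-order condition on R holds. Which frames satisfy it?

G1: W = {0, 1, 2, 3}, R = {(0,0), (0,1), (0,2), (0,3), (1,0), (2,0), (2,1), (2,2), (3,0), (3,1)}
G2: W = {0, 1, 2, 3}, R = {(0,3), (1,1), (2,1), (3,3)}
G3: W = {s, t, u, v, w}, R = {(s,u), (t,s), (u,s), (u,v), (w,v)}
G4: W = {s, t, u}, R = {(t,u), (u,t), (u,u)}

G1, G2, G4

This is the axiom for a generalized confluence (Geach) condition; its first-order frame correspondent is ∀x ∀y ∀z ((xR²y ∧ xRz) → ∃w (y = w ∧ zR²w)).
G1: condition met.
G2: condition met.
G3: fails — sR²s, sRu but no w* with s=w* and uR²w*.
G4: condition met.
Valid on: G1, G2, G4.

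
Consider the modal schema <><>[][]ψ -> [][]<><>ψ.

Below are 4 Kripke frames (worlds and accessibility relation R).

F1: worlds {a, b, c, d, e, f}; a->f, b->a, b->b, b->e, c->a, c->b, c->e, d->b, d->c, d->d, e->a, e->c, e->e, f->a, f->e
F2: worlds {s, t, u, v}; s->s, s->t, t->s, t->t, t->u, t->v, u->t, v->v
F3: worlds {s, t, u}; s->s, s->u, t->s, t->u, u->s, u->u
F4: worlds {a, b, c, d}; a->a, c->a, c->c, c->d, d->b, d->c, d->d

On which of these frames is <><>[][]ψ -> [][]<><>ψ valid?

The schema corresponds to a generalized confluence (Geach) condition: forall x forall y forall z ((x R^2 y & x R^2 z) -> exists w (y R^2 w & z R^2 w)).
F1: satisfies the condition.
F2: satisfies the condition.
F3: satisfies the condition.
F4: fails — cR²a, cR²b but no w with aR²w and bR²w.

F1, F2, F3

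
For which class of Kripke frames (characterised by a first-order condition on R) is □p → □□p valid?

Transitivity

Suppose □p→□□p is valid. Take Rxy, Ryz and set V(p)={w : Rxw}. Then □p at x, so □□p at x, so □p at y, so p at z, i.e. Rxz.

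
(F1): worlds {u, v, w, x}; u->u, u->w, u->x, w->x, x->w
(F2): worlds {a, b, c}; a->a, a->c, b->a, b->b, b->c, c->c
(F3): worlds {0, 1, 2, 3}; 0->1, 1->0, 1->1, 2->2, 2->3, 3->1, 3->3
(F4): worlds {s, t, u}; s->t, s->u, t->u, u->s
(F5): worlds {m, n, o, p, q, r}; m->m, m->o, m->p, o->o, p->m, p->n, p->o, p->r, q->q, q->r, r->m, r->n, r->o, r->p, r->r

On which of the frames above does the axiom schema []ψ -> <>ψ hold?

(F2), (F3), (F4)

Frame correspondent (Sahlqvist): forall x exists y Rxy — i.e. seriality.
(F1): fails — world v has no successor.
(F2): holds.
(F3): holds.
(F4): holds.
(F5): fails — world n has no successor.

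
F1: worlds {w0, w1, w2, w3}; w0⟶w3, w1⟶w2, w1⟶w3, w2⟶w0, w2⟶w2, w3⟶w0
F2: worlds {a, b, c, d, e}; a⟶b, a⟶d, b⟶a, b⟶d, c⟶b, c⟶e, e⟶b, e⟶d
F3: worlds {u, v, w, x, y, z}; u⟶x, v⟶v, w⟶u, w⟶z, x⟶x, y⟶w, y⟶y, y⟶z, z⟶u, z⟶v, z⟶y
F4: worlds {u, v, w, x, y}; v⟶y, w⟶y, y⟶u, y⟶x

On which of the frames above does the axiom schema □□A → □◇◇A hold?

The schema corresponds to a generalized confluence (Geach) condition: ∀x ∀z (xRz → ∃w (xR²w ∧ zR²w)).
F1: fails — w0Rw3 but no w with w0R²w and w3R²w.
F2: fails — aRd but no w with aR²w and dR²w.
F3: condition met.
F4: fails — vRy but no t with vR²t and yR²t.

F3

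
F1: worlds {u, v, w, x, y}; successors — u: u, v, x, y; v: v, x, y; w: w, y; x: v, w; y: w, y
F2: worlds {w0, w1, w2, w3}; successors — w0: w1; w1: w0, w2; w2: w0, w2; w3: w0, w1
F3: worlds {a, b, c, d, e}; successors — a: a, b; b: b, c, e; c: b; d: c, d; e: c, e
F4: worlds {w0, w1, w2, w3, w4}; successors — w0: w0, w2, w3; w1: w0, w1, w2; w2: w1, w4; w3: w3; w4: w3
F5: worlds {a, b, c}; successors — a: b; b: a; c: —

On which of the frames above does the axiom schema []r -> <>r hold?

This is the axiom for seriality; its first-order frame correspondent is forall x exists y Rxy.
F1: holds.
F2: holds.
F3: holds.
F4: holds.
F5: fails — world c has no successor.
Valid on: F1, F2, F3, F4.

F1, F2, F3, F4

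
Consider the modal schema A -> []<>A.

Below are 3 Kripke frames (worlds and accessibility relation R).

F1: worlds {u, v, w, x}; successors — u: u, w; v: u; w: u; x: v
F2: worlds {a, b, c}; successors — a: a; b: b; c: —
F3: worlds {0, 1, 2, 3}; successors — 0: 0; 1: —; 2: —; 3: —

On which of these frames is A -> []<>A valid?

F2, F3

This is the axiom for symmetry; its first-order frame correspondent is forall x forall y (Rxy -> Ryx).
F1: fails — Rvu but not Ruv.
F2: ✓.
F3: ✓.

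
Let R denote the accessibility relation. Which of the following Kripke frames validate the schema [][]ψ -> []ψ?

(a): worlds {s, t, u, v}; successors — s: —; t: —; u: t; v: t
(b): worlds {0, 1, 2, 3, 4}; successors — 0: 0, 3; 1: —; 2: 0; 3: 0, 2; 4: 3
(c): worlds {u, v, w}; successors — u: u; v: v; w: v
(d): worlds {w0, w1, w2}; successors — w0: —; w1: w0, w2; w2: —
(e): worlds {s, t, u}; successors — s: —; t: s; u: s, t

(c)

This is the axiom for density; its first-order frame correspondent is forall x forall y (Rxy -> exists z (Rxz & Rzy)).
(a): fails — Rvt but no z with Rvz and Rzt.
(b): fails — R32 but no z with R3z and Rz2.
(c): condition met.
(d): fails — Rw1w2 but no z with Rw1z and Rzw2.
(e): fails — Rts but no z with Rtz and Rzs.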